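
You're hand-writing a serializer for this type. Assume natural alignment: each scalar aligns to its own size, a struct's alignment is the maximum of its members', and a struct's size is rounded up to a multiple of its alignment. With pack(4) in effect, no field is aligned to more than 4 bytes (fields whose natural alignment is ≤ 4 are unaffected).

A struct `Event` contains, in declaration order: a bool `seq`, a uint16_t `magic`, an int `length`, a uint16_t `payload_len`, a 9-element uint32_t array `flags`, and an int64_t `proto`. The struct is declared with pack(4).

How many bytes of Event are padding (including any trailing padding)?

3

seq at 0 (size 1, align 1) → ends 1
pad 1 to align 2 for magic
magic at 2 (size 2, align 2) → ends 4
length at 4 (size 4, align 4) → ends 8
payload_len at 8 (size 2, align 2) → ends 10
pad 2 to align 4 for flags
flags at 12 (size 36, align 4) → ends 48
proto at 48 (size 8, align 4) → ends 56
total 56 bytes, alignment 4
data bytes 53, size 56 → padding 3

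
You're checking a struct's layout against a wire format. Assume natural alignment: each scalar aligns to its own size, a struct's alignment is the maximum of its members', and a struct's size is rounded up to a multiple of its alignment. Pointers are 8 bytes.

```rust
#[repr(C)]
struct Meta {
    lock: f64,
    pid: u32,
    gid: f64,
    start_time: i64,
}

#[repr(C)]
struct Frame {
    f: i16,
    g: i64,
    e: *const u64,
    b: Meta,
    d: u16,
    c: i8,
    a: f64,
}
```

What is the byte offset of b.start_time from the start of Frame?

48

Meta: lock at 0 (size 8, align 8) → ends 8; pid at 8 (size 4, align 4) → ends 12; pad 4 to align 8 for gid; gid at 16 (size 8, align 8) → ends 24; start_time at 24 (size 8, align 8) → ends 32; total 32 bytes, alignment 8
f at 0 (size 2, align 2) → ends 2
pad 6 to align 8 for g
g at 8 (size 8, align 8) → ends 16
e at 16 (size 8, align 8) → ends 24
b at 24 (size 32, align 8) → ends 56
within Meta: start_time at 24
24 + 24 = 48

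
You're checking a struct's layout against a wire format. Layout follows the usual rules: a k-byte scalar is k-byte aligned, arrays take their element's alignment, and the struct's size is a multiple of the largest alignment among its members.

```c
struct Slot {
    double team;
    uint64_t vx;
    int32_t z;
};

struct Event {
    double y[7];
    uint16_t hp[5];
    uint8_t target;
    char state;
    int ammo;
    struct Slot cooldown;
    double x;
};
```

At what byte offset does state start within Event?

67

Slot: @0: team [8B, align 8] → 8; @8: vx [8B, align 8] → 16; @16: z [4B, align 4] → 20; +4 tail pad (align 8); size 24, align 8
@0: y [56B, align 8] → 56
@56: hp [10B, align 2] → 66
@66: target [1B, align 1] → 67
@67: state [1B, align 1] → 68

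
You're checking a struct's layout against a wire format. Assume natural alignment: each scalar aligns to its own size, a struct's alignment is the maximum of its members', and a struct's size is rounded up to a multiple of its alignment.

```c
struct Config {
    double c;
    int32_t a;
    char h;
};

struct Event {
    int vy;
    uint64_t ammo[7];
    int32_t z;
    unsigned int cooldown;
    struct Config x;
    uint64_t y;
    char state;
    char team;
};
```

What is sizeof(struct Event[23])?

Config: @0: c [8B, align 8] → 8; @8: a [4B, align 4] → 12; @12: h [1B, align 1] → 13; +3 tail pad (align 8); size 16, align 8
@0: vy [4B, align 4] → 4
+4 pad (align 8)
@8: ammo [56B, align 8] → 64
@64: z [4B, align 4] → 68
@68: cooldown [4B, align 4] → 72
@72: x [16B, align 8] → 88
@88: y [8B, align 8] → 96
@96: state [1B, align 1] → 97
@97: team [1B, align 1] → 98
+6 tail pad (align 8)
size 104, align 8
array of 23: 23 × 104 = 2392

2392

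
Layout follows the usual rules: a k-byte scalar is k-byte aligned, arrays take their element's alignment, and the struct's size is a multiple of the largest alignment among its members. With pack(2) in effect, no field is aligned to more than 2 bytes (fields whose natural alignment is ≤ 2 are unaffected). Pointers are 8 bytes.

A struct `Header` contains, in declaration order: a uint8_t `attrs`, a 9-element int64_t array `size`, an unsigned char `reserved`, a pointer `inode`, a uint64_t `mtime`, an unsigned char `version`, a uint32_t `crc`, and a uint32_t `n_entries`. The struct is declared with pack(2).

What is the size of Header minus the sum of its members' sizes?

0..1  attrs  (1B, 1-aligned)
1..2  -- padding (1B)
2..74  size  (72B, 2-aligned)
74..75  reserved  (1B, 1-aligned)
75..76  -- padding (1B)
76..84  inode  (8B, 2-aligned)
84..92  mtime  (8B, 2-aligned)
92..93  version  (1B, 1-aligned)
93..94  -- padding (1B)
94..98  crc  (4B, 2-aligned)
98..102  n_entries  (4B, 2-aligned)
sizeof = 102, alignof = 2
data bytes 99, size 102 → padding 3

3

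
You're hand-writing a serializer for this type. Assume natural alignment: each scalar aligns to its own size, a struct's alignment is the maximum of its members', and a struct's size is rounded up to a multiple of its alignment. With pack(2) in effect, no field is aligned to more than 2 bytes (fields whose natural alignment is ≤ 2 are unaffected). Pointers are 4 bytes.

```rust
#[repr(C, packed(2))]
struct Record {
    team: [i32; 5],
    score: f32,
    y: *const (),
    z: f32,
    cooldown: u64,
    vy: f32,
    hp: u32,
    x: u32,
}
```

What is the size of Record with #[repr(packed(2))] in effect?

52

team at 0 (size 20, align 2) → ends 20
score at 20 (size 4, align 2) → ends 24
y at 24 (size 4, align 2) → ends 28
z at 28 (size 4, align 2) → ends 32
cooldown at 32 (size 8, align 2) → ends 40
vy at 40 (size 4, align 2) → ends 44
hp at 44 (size 4, align 2) → ends 48
x at 48 (size 4, align 2) → ends 52
total 52 bytes, alignment 2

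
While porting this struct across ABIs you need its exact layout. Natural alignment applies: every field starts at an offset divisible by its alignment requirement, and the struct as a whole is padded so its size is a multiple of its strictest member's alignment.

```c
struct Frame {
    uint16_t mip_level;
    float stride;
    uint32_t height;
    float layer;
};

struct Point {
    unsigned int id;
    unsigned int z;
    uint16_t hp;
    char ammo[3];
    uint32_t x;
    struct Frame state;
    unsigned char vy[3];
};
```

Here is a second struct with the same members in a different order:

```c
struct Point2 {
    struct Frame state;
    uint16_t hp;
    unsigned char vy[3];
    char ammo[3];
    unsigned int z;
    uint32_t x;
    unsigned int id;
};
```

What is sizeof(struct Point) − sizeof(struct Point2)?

Frame: mip_level at 0 (size 2, align 2) → ends 2; pad 2 to align 4 for stride; stride at 4 (size 4, align 4) → ends 8; height at 8 (size 4, align 4) → ends 12; layer at 12 (size 4, align 4) → ends 16; total 16 bytes, alignment 4
id at 0 (size 4, align 4) → ends 4
z at 4 (size 4, align 4) → ends 8
hp at 8 (size 2, align 2) → ends 10
ammo at 10 (size 3, align 1) → ends 13
pad 3 to align 4 for x
x at 16 (size 4, align 4) → ends 20
state at 20 (size 16, align 4) → ends 36
vy at 36 (size 3, align 1) → ends 39
tail pad 1 to reach multiple of 4
total 40 bytes, alignment 4
— Point2 —
state at 0 (size 16, align 4) → ends 16
hp at 16 (size 2, align 2) → ends 18
vy at 18 (size 3, align 1) → ends 21
ammo at 21 (size 3, align 1) → ends 24
z at 24 (size 4, align 4) → ends 28
x at 28 (size 4, align 4) → ends 32
id at 32 (size 4, align 4) → ends 36
total 36 bytes, alignment 4
40 − 36 = 4

4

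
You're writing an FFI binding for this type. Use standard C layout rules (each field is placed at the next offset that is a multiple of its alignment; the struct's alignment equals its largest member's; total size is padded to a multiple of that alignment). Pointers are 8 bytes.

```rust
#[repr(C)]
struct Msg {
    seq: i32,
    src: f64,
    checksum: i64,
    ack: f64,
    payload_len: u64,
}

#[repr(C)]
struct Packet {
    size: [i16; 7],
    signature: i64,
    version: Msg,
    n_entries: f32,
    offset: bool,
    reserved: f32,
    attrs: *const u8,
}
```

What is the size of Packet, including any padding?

88

Msg: 0..4  seq  (4B, 4-aligned); 4..8  -- padding (4B); 8..16  src  (8B, 8-aligned); 16..24  checksum  (8B, 8-aligned); 24..32  ack  (8B, 8-aligned); 32..40  payload_len  (8B, 8-aligned); sizeof = 40, alignof = 8
0..14  size  (14B, 2-aligned)
14..16  -- padding (2B)
16..24  signature  (8B, 8-aligned)
24..64  version  (40B, 8-aligned)
64..68  n_entries  (4B, 4-aligned)
68..69  offset  (1B, 1-aligned)
69..72  -- padding (3B)
72..76  reserved  (4B, 4-aligned)
76..80  -- padding (4B)
80..88  attrs  (8B, 8-aligned)
sizeof = 88, alignof = 8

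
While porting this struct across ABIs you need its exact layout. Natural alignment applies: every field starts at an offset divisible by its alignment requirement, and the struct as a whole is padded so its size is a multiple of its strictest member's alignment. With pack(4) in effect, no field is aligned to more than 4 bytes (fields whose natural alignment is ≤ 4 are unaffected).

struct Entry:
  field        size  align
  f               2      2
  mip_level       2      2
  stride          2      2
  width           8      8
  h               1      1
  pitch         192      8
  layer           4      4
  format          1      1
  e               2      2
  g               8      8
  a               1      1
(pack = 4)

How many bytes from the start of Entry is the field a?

228

0..2  f  (2B, 2-aligned)
2..4  mip_level  (2B, 2-aligned)
4..6  stride  (2B, 2-aligned)
6..8  -- padding (2B)
8..16  width  (8B, 4-aligned)
16..17  h  (1B, 1-aligned)
17..20  -- padding (3B)
20..212  pitch  (192B, 4-aligned)
212..216  layer  (4B, 4-aligned)
216..217  format  (1B, 1-aligned)
217..218  -- padding (1B)
218..220  e  (2B, 2-aligned)
220..228  g  (8B, 4-aligned)
228..229  a  (1B, 1-aligned)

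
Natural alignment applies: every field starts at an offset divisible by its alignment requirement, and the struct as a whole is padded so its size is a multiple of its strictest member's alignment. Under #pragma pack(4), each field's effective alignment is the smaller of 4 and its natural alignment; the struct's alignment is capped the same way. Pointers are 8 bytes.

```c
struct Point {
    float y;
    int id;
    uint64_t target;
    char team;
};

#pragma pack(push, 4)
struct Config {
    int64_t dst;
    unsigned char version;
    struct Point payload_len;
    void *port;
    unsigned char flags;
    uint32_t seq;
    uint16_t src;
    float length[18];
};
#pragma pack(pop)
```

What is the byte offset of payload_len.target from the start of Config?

20

Point: @0: y [4B, align 4] → 4; @4: id [4B, align 4] → 8; @8: target [8B, align 8] → 16; @16: team [1B, align 1] → 17; +7 tail pad (align 8); size 24, align 8
@0: dst [8B, align 4] → 8
@8: version [1B, align 1] → 9
+3 pad (align 4)
@12: payload_len [24B, align 4] → 36
within Point: target at 8
12 + 8 = 20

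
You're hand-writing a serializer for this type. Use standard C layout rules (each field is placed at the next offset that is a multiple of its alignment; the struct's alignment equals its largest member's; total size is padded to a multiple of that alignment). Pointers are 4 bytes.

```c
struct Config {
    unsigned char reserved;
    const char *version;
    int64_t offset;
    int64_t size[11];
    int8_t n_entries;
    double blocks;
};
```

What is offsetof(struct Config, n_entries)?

0..1  reserved  (1B, 1-aligned)
1..4  -- padding (3B)
4..8  version  (4B, 4-aligned)
8..16  offset  (8B, 8-aligned)
16..104  size  (88B, 8-aligned)
104..105  n_entries  (1B, 1-aligned)

104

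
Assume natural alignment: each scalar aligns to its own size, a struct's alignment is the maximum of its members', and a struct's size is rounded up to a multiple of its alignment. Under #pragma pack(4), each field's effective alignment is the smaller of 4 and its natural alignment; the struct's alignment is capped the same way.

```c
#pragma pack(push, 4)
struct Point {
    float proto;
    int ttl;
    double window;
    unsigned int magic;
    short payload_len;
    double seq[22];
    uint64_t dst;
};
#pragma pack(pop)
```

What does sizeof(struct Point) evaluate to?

0..4  proto  (4B, 4-aligned)
4..8  ttl  (4B, 4-aligned)
8..16  window  (8B, 4-aligned)
16..20  magic  (4B, 4-aligned)
20..22  payload_len  (2B, 2-aligned)
22..24  -- padding (2B)
24..200  seq  (176B, 4-aligned)
200..208  dst  (8B, 4-aligned)
sizeof = 208, alignof = 4

208 bytes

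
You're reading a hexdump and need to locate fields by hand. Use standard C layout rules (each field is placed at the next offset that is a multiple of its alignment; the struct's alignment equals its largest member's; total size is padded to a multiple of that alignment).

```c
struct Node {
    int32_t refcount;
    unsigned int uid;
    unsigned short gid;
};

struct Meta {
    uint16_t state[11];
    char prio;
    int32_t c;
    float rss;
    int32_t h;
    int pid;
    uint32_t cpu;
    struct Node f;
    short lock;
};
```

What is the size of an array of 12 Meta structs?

Node: @0: refcount [4B, align 4] → 4; @4: uid [4B, align 4] → 8; @8: gid [2B, align 2] → 10; +2 tail pad (align 4); size 12, align 4
@0: state [22B, align 2] → 22
@22: prio [1B, align 1] → 23
+1 pad (align 4)
@24: c [4B, align 4] → 28
@28: rss [4B, align 4] → 32
@32: h [4B, align 4] → 36
@36: pid [4B, align 4] → 40
@40: cpu [4B, align 4] → 44
@44: f [12B, align 4] → 56
@56: lock [2B, align 2] → 58
+2 tail pad (align 4)
size 60, align 4
array of 12: 12 × 60 = 720

720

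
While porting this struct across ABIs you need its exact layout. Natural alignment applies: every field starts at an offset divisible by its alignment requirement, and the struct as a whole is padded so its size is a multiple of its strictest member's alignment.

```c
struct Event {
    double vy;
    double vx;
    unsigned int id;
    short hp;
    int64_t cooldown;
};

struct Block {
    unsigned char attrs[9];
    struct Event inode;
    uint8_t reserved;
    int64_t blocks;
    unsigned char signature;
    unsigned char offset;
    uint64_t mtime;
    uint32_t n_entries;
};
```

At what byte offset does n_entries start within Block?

Event: @0: vy [8B, align 8] → 8; @8: vx [8B, align 8] → 16; @16: id [4B, align 4] → 20; @20: hp [2B, align 2] → 22; +2 pad (align 8); @24: cooldown [8B, align 8] → 32; size 32, align 8
@0: attrs [9B, align 1] → 9
+7 pad (align 8)
@16: inode [32B, align 8] → 48
@48: reserved [1B, align 1] → 49
+7 pad (align 8)
@56: blocks [8B, align 8] → 64
@64: signature [1B, align 1] → 65
@65: offset [1B, align 1] → 66
+6 pad (align 8)
@72: mtime [8B, align 8] → 80
@80: n_entries [4B, align 4] → 84

80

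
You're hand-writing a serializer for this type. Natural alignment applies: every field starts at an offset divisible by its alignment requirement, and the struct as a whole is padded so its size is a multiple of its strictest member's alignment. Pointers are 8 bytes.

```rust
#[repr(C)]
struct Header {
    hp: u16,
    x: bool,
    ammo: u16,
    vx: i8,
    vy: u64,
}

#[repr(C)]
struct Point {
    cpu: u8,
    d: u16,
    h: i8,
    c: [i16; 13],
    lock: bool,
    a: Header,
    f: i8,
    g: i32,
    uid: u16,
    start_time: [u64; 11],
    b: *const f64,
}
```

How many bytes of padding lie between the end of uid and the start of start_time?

Header: 0..2  hp  (2B, 2-aligned); 2..3  x  (1B, 1-aligned); 3..4  -- padding (1B); 4..6  ammo  (2B, 2-aligned); 6..7  vx  (1B, 1-aligned); 7..8  -- padding (1B); 8..16  vy  (8B, 8-aligned); sizeof = 16, alignof = 8
0..1  cpu  (1B, 1-aligned)
1..2  -- padding (1B)
2..4  d  (2B, 2-aligned)
4..5  h  (1B, 1-aligned)
5..6  -- padding (1B)
6..32  c  (26B, 2-aligned)
32..33  lock  (1B, 1-aligned)
33..40  -- padding (7B)
40..56  a  (16B, 8-aligned)
56..57  f  (1B, 1-aligned)
57..60  -- padding (3B)
60..64  g  (4B, 4-aligned)
64..66  uid  (2B, 2-aligned)
66..72  -- padding (6B)
72..160  start_time  (88B, 8-aligned)

6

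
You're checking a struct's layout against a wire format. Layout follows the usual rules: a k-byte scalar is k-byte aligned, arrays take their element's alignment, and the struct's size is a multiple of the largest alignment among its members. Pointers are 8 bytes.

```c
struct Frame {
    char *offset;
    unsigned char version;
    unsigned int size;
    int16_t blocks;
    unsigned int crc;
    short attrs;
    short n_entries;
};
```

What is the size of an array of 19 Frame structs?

offset at 0 (size 8, align 8) → ends 8
version at 8 (size 1, align 1) → ends 9
pad 3 to align 4 for size
size at 12 (size 4, align 4) → ends 16
blocks at 16 (size 2, align 2) → ends 18
pad 2 to align 4 for crc
crc at 20 (size 4, align 4) → ends 24
attrs at 24 (size 2, align 2) → ends 26
n_entries at 26 (size 2, align 2) → ends 28
tail pad 4 to reach multiple of 8
total 32 bytes, alignment 8
array of 19: 19 × 32 = 608

608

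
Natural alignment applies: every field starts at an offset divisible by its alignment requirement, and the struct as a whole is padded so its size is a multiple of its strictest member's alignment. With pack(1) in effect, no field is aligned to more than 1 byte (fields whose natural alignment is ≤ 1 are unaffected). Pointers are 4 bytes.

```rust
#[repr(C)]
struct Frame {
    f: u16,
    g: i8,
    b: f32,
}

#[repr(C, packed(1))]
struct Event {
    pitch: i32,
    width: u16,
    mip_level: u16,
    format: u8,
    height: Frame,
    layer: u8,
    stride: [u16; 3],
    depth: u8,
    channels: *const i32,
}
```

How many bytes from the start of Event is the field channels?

25

Frame: 0..2  f  (2B, 2-aligned); 2..3  g  (1B, 1-aligned); 3..4  -- padding (1B); 4..8  b  (4B, 4-aligned); sizeof = 8, alignof = 4
0..4  pitch  (4B, 1-aligned)
4..6  width  (2B, 1-aligned)
6..8  mip_level  (2B, 1-aligned)
8..9  format  (1B, 1-aligned)
9..17  height  (8B, 1-aligned)
17..18  layer  (1B, 1-aligned)
18..24  stride  (6B, 1-aligned)
24..25  depth  (1B, 1-aligned)
25..29  channels  (4B, 1-aligned)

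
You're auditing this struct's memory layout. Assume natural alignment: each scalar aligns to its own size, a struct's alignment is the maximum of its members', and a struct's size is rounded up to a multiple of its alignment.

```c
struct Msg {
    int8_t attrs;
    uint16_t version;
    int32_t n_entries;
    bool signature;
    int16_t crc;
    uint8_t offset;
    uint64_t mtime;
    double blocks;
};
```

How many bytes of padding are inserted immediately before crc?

1

@0: attrs [1B, align 1] → 1
+1 pad (align 2)
@2: version [2B, align 2] → 4
@4: n_entries [4B, align 4] → 8
@8: signature [1B, align 1] → 9
+1 pad (align 2)
@10: crc [2B, align 2] → 12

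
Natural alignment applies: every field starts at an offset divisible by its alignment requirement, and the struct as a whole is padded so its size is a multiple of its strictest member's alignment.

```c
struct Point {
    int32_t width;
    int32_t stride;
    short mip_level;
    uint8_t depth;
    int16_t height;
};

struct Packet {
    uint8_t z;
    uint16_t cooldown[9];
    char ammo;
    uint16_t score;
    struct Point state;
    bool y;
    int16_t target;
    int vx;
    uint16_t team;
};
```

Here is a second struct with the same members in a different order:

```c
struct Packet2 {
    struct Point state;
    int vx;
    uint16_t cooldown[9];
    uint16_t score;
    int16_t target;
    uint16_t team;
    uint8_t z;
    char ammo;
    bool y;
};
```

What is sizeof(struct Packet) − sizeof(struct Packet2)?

Point: 0..4  width  (4B, 4-aligned); 4..8  stride  (4B, 4-aligned); 8..10  mip_level  (2B, 2-aligned); 10..11  depth  (1B, 1-aligned); 11..12  -- padding (1B); 12..14  height  (2B, 2-aligned); 14..16  -- tail padding (2B); sizeof = 16, alignof = 4
0..1  z  (1B, 1-aligned)
1..2  -- padding (1B)
2..20  cooldown  (18B, 2-aligned)
20..21  ammo  (1B, 1-aligned)
21..22  -- padding (1B)
22..24  score  (2B, 2-aligned)
24..40  state  (16B, 4-aligned)
40..41  y  (1B, 1-aligned)
41..42  -- padding (1B)
42..44  target  (2B, 2-aligned)
44..48  vx  (4B, 4-aligned)
48..50  team  (2B, 2-aligned)
50..52  -- tail padding (2B)
sizeof = 52, alignof = 4
— Packet2 —
0..16  state  (16B, 4-aligned)
16..20  vx  (4B, 4-aligned)
20..38  cooldown  (18B, 2-aligned)
38..40  score  (2B, 2-aligned)
40..42  target  (2B, 2-aligned)
42..44  team  (2B, 2-aligned)
44..45  z  (1B, 1-aligned)
45..46  ammo  (1B, 1-aligned)
46..47  y  (1B, 1-aligned)
47..48  -- tail padding (1B)
sizeof = 48, alignof = 4
52 − 48 = 4

4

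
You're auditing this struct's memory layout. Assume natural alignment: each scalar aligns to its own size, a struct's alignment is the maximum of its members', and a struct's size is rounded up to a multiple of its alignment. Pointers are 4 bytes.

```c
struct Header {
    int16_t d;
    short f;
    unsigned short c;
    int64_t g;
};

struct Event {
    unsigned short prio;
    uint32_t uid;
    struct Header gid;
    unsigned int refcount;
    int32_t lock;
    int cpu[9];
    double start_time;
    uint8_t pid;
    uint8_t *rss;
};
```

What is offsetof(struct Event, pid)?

Header: d at 0 (size 2, align 2) → ends 2; f at 2 (size 2, align 2) → ends 4; c at 4 (size 2, align 2) → ends 6; pad 2 to align 8 for g; g at 8 (size 8, align 8) → ends 16; total 16 bytes, alignment 8
prio at 0 (size 2, align 2) → ends 2
pad 2 to align 4 for uid
uid at 4 (size 4, align 4) → ends 8
gid at 8 (size 16, align 8) → ends 24
refcount at 24 (size 4, align 4) → ends 28
lock at 28 (size 4, align 4) → ends 32
cpu at 32 (size 36, align 4) → ends 68
pad 4 to align 8 for start_time
start_time at 72 (size 8, align 8) → ends 80
pid at 80 (size 1, align 1) → ends 81

80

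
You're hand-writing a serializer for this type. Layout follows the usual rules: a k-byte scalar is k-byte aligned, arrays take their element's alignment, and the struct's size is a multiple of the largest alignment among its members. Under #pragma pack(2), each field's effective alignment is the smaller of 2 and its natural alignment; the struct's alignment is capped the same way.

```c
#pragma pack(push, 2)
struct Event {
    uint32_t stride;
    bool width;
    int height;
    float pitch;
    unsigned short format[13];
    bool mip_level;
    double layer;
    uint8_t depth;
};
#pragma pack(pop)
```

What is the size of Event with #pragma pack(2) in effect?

52

0..4  stride  (4B, 2-aligned)
4..5  width  (1B, 1-aligned)
5..6  -- padding (1B)
6..10  height  (4B, 2-aligned)
10..14  pitch  (4B, 2-aligned)
14..40  format  (26B, 2-aligned)
40..41  mip_level  (1B, 1-aligned)
41..42  -- padding (1B)
42..50  layer  (8B, 2-aligned)
50..51  depth  (1B, 1-aligned)
51..52  -- tail padding (1B)
sizeof = 52, alignof = 2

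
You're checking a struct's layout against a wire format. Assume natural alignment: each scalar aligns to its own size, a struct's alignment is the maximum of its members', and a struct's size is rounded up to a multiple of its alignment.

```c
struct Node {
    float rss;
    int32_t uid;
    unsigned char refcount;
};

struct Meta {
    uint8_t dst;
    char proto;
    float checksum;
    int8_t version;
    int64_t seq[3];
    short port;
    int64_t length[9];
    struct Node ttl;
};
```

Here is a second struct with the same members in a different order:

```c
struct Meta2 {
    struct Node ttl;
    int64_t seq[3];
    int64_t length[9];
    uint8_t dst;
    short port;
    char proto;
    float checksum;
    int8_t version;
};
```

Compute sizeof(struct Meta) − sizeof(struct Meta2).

Node: @0: rss [4B, align 4] → 4; @4: uid [4B, align 4] → 8; @8: refcount [1B, align 1] → 9; +3 tail pad (align 4); size 12, align 4
@0: dst [1B, align 1] → 1
@1: proto [1B, align 1] → 2
+2 pad (align 4)
@4: checksum [4B, align 4] → 8
@8: version [1B, align 1] → 9
+7 pad (align 8)
@16: seq [24B, align 8] → 40
@40: port [2B, align 2] → 42
+6 pad (align 8)
@48: length [72B, align 8] → 120
@120: ttl [12B, align 4] → 132
+4 tail pad (align 8)
size 136, align 8
— Meta2 —
@0: ttl [12B, align 4] → 12
+4 pad (align 8)
@16: seq [24B, align 8] → 40
@40: length [72B, align 8] → 112
@112: dst [1B, align 1] → 113
+1 pad (align 2)
@114: port [2B, align 2] → 116
@116: proto [1B, align 1] → 117
+3 pad (align 4)
@120: checksum [4B, align 4] → 124
@124: version [1B, align 1] → 125
+3 tail pad (align 8)
size 128, align 8
136 − 128 = 8

8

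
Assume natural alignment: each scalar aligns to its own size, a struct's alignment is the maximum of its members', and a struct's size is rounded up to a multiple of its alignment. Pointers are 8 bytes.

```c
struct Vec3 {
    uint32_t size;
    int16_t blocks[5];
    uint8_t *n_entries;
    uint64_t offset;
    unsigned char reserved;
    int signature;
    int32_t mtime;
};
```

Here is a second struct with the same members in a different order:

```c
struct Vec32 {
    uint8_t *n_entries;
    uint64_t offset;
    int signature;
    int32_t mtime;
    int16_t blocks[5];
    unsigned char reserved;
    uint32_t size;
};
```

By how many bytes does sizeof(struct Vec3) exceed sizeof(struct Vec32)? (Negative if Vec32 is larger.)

8

size at 0 (size 4, align 4) → ends 4
blocks at 4 (size 10, align 2) → ends 14
pad 2 to align 8 for n_entries
n_entries at 16 (size 8, align 8) → ends 24
offset at 24 (size 8, align 8) → ends 32
reserved at 32 (size 1, align 1) → ends 33
pad 3 to align 4 for signature
signature at 36 (size 4, align 4) → ends 40
mtime at 40 (size 4, align 4) → ends 44
tail pad 4 to reach multiple of 8
total 48 bytes, alignment 8
— Vec32 —
n_entries at 0 (size 8, align 8) → ends 8
offset at 8 (size 8, align 8) → ends 16
signature at 16 (size 4, align 4) → ends 20
mtime at 20 (size 4, align 4) → ends 24
blocks at 24 (size 10, align 2) → ends 34
reserved at 34 (size 1, align 1) → ends 35
pad 1 to align 4 for size
size at 36 (size 4, align 4) → ends 40
total 40 bytes, alignment 8
48 − 40 = 8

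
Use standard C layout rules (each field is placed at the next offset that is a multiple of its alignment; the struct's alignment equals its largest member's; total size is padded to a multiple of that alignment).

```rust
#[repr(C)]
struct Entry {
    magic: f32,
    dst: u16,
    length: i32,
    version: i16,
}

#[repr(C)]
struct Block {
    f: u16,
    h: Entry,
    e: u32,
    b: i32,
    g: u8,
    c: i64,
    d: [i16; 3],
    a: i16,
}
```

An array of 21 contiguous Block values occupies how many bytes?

Entry: @0: magic [4B, align 4] → 4; @4: dst [2B, align 2] → 6; +2 pad (align 4); @8: length [4B, align 4] → 12; @12: version [2B, align 2] → 14; +2 tail pad (align 4); size 16, align 4
@0: f [2B, align 2] → 2
+2 pad (align 4)
@4: h [16B, align 4] → 20
@20: e [4B, align 4] → 24
@24: b [4B, align 4] → 28
@28: g [1B, align 1] → 29
+3 pad (align 8)
@32: c [8B, align 8] → 40
@40: d [6B, align 2] → 46
@46: a [2B, align 2] → 48
size 48, align 8
array of 21: 21 × 48 = 1008

1008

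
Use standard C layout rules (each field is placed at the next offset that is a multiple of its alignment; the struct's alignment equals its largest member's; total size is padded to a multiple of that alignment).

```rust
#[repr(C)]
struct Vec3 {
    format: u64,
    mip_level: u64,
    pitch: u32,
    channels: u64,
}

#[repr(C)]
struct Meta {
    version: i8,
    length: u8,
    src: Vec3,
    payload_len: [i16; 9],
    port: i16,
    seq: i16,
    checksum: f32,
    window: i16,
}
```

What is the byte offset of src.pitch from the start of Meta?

24

Vec3: format at 0 (size 8, align 8) → ends 8; mip_level at 8 (size 8, align 8) → ends 16; pitch at 16 (size 4, align 4) → ends 20; pad 4 to align 8 for channels; channels at 24 (size 8, align 8) → ends 32; total 32 bytes, alignment 8
version at 0 (size 1, align 1) → ends 1
length at 1 (size 1, align 1) → ends 2
pad 6 to align 8 for src
src at 8 (size 32, align 8) → ends 40
within Vec3: pitch at 16
8 + 16 = 24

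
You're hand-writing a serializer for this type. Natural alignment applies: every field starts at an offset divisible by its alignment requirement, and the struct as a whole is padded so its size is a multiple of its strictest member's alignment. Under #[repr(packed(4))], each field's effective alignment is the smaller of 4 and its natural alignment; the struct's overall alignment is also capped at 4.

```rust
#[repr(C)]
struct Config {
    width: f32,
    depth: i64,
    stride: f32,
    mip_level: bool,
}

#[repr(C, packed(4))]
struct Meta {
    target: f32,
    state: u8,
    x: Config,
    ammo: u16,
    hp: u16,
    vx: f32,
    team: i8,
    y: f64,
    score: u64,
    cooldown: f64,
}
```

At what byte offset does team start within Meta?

Config: width at 0 (size 4, align 4) → ends 4; pad 4 to align 8 for depth; depth at 8 (size 8, align 8) → ends 16; stride at 16 (size 4, align 4) → ends 20; mip_level at 20 (size 1, align 1) → ends 21; tail pad 3 to reach multiple of 8; total 24 bytes, alignment 8
target at 0 (size 4, align 4) → ends 4
state at 4 (size 1, align 1) → ends 5
pad 3 to align 4 for x
x at 8 (size 24, align 4) → ends 32
ammo at 32 (size 2, align 2) → ends 34
hp at 34 (size 2, align 2) → ends 36
vx at 36 (size 4, align 4) → ends 40
team at 40 (size 1, align 1) → ends 41

40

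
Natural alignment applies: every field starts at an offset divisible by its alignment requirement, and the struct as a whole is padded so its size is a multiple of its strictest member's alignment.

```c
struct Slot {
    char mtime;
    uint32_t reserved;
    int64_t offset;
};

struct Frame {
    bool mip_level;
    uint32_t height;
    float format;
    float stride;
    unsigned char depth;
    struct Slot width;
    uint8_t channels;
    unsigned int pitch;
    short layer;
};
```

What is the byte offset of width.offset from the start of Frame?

32

Slot: 0..1  mtime  (1B, 1-aligned); 1..4  -- padding (3B); 4..8  reserved  (4B, 4-aligned); 8..16  offset  (8B, 8-aligned); sizeof = 16, alignof = 8
0..1  mip_level  (1B, 1-aligned)
1..4  -- padding (3B)
4..8  height  (4B, 4-aligned)
8..12  format  (4B, 4-aligned)
12..16  stride  (4B, 4-aligned)
16..17  depth  (1B, 1-aligned)
17..24  -- padding (7B)
24..40  width  (16B, 8-aligned)
within Slot: offset at 8
24 + 8 = 32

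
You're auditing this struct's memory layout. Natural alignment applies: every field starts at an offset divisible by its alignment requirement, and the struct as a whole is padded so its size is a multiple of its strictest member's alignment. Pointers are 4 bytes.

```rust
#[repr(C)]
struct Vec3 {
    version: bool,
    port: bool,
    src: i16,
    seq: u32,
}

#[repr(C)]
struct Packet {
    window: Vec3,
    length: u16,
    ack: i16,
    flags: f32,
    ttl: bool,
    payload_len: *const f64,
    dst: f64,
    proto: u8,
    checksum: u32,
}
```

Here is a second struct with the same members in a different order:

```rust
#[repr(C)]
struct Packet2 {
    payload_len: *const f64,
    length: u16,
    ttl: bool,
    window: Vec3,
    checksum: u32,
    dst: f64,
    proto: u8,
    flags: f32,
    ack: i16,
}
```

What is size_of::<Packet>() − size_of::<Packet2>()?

-8

Vec3: 0..1  version  (1B, 1-aligned); 1..2  port  (1B, 1-aligned); 2..4  src  (2B, 2-aligned); 4..8  seq  (4B, 4-aligned); sizeof = 8, alignof = 4
0..8  window  (8B, 4-aligned)
8..10  length  (2B, 2-aligned)
10..12  ack  (2B, 2-aligned)
12..16  flags  (4B, 4-aligned)
16..17  ttl  (1B, 1-aligned)
17..20  -- padding (3B)
20..24  payload_len  (4B, 4-aligned)
24..32  dst  (8B, 8-aligned)
32..33  proto  (1B, 1-aligned)
33..36  -- padding (3B)
36..40  checksum  (4B, 4-aligned)
sizeof = 40, alignof = 8
— Packet2 —
0..4  payload_len  (4B, 4-aligned)
4..6  length  (2B, 2-aligned)
6..7  ttl  (1B, 1-aligned)
7..8  -- padding (1B)
8..16  window  (8B, 4-aligned)
16..20  checksum  (4B, 4-aligned)
20..24  -- padding (4B)
24..32  dst  (8B, 8-aligned)
32..33  proto  (1B, 1-aligned)
33..36  -- padding (3B)
36..40  flags  (4B, 4-aligned)
40..42  ack  (2B, 2-aligned)
42..48  -- tail padding (6B)
sizeof = 48, alignof = 8
40 − 48 = -8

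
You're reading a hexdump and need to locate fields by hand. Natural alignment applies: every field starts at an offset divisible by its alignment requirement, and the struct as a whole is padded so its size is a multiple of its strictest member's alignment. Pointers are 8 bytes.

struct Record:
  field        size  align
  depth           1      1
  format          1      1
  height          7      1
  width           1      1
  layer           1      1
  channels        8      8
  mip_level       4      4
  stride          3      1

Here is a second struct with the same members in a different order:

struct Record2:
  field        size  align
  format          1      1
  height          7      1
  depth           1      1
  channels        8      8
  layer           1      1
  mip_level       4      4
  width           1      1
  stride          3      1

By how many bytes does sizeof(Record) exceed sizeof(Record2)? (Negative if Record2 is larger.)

depth at 0 (size 1, align 1) → ends 1
format at 1 (size 1, align 1) → ends 2
height at 2 (size 7, align 1) → ends 9
width at 9 (size 1, align 1) → ends 10
layer at 10 (size 1, align 1) → ends 11
pad 5 to align 8 for channels
channels at 16 (size 8, align 8) → ends 24
mip_level at 24 (size 4, align 4) → ends 28
stride at 28 (size 3, align 1) → ends 31
tail pad 1 to reach multiple of 8
total 32 bytes, alignment 8
— Record2 —
format at 0 (size 1, align 1) → ends 1
height at 1 (size 7, align 1) → ends 8
depth at 8 (size 1, align 1) → ends 9
pad 7 to align 8 for channels
channels at 16 (size 8, align 8) → ends 24
layer at 24 (size 1, align 1) → ends 25
pad 3 to align 4 for mip_level
mip_level at 28 (size 4, align 4) → ends 32
width at 32 (size 1, align 1) → ends 33
stride at 33 (size 3, align 1) → ends 36
tail pad 4 to reach multiple of 8
total 40 bytes, alignment 8
32 − 40 = -8

-8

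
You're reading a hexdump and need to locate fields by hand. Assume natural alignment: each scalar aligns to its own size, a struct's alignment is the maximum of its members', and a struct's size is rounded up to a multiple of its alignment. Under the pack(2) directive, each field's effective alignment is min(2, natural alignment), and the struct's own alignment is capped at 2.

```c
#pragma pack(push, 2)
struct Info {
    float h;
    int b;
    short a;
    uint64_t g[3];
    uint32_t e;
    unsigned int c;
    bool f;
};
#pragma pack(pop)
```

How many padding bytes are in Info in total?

1

0..4  h  (4B, 2-aligned)
4..8  b  (4B, 2-aligned)
8..10  a  (2B, 2-aligned)
10..34  g  (24B, 2-aligned)
34..38  e  (4B, 2-aligned)
38..42  c  (4B, 2-aligned)
42..43  f  (1B, 1-aligned)
43..44  -- tail padding (1B)
sizeof = 44, alignof = 2
data bytes 43, size 44 → padding 1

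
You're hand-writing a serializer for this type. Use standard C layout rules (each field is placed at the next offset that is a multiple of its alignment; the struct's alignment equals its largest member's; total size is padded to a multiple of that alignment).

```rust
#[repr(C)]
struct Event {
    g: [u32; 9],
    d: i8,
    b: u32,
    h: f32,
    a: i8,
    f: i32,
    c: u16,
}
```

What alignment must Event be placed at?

4

member alignments: g=4, d=1, b=4, h=4, a=1, f=4, c=2
max = 4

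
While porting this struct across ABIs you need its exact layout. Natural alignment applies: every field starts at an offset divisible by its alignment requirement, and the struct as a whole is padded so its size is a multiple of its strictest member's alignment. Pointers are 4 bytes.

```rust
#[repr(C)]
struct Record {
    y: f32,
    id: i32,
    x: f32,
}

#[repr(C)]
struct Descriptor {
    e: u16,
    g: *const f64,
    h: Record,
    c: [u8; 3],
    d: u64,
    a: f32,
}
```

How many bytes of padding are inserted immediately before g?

2

Record: @0: y [4B, align 4] → 4; @4: id [4B, align 4] → 8; @8: x [4B, align 4] → 12; size 12, align 4
@0: e [2B, align 2] → 2
+2 pad (align 4)
@4: g [4B, align 4] → 8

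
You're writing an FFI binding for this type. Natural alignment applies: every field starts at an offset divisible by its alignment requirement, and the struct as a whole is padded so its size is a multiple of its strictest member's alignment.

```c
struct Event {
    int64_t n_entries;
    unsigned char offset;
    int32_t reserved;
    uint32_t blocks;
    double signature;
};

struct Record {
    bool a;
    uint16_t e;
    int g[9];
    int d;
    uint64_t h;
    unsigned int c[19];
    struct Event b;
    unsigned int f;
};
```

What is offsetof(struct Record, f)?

168

Event: @0: n_entries [8B, align 8] → 8; @8: offset [1B, align 1] → 9; +3 pad (align 4); @12: reserved [4B, align 4] → 16; @16: blocks [4B, align 4] → 20; +4 pad (align 8); @24: signature [8B, align 8] → 32; size 32, align 8
@0: a [1B, align 1] → 1
+1 pad (align 2)
@2: e [2B, align 2] → 4
@4: g [36B, align 4] → 40
@40: d [4B, align 4] → 44
+4 pad (align 8)
@48: h [8B, align 8] → 56
@56: c [76B, align 4] → 132
+4 pad (align 8)
@136: b [32B, align 8] → 168
@168: f [4B, align 4] → 172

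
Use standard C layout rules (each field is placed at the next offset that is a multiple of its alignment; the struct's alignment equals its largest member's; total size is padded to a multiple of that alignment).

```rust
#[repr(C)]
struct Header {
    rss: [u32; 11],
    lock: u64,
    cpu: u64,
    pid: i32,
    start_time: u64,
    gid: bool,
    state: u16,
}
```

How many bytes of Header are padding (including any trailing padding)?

@0: rss [44B, align 4] → 44
+4 pad (align 8)
@48: lock [8B, align 8] → 56
@56: cpu [8B, align 8] → 64
@64: pid [4B, align 4] → 68
+4 pad (align 8)
@72: start_time [8B, align 8] → 80
@80: gid [1B, align 1] → 81
+1 pad (align 2)
@82: state [2B, align 2] → 84
+4 tail pad (align 8)
size 88, align 8
data bytes 75, size 88 → padding 13

13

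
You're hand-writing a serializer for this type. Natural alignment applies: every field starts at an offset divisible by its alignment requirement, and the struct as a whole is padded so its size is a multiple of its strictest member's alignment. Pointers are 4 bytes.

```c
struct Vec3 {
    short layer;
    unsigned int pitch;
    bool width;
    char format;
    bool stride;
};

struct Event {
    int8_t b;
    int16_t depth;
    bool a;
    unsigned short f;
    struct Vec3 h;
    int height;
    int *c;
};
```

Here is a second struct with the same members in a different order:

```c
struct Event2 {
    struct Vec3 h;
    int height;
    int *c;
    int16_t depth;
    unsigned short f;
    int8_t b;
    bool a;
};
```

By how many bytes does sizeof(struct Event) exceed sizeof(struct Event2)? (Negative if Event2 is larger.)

Vec3: layer at 0 (size 2, align 2) → ends 2; pad 2 to align 4 for pitch; pitch at 4 (size 4, align 4) → ends 8; width at 8 (size 1, align 1) → ends 9; format at 9 (size 1, align 1) → ends 10; stride at 10 (size 1, align 1) → ends 11; tail pad 1 to reach multiple of 4; total 12 bytes, alignment 4
b at 0 (size 1, align 1) → ends 1
pad 1 to align 2 for depth
depth at 2 (size 2, align 2) → ends 4
a at 4 (size 1, align 1) → ends 5
pad 1 to align 2 for f
f at 6 (size 2, align 2) → ends 8
h at 8 (size 12, align 4) → ends 20
height at 20 (size 4, align 4) → ends 24
c at 24 (size 4, align 4) → ends 28
total 28 bytes, alignment 4
— Event2 —
h at 0 (size 12, align 4) → ends 12
height at 12 (size 4, align 4) → ends 16
c at 16 (size 4, align 4) → ends 20
depth at 20 (size 2, align 2) → ends 22
f at 22 (size 2, align 2) → ends 24
b at 24 (size 1, align 1) → ends 25
a at 25 (size 1, align 1) → ends 26
tail pad 2 to reach multiple of 4
total 28 bytes, alignment 4
28 − 28 = 0

0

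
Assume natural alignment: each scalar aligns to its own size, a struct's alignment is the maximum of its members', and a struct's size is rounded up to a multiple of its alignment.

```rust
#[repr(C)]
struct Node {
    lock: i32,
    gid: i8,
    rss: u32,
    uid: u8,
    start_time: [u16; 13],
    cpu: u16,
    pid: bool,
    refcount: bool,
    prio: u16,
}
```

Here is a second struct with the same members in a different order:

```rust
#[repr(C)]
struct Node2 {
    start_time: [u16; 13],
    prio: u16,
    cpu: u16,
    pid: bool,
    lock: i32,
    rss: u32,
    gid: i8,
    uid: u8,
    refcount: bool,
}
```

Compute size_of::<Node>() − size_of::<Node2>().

0..4  lock  (4B, 4-aligned)
4..5  gid  (1B, 1-aligned)
5..8  -- padding (3B)
8..12  rss  (4B, 4-aligned)
12..13  uid  (1B, 1-aligned)
13..14  -- padding (1B)
14..40  start_time  (26B, 2-aligned)
40..42  cpu  (2B, 2-aligned)
42..43  pid  (1B, 1-aligned)
43..44  refcount  (1B, 1-aligned)
44..46  prio  (2B, 2-aligned)
46..48  -- tail padding (2B)
sizeof = 48, alignof = 4
— Node2 —
0..26  start_time  (26B, 2-aligned)
26..28  prio  (2B, 2-aligned)
28..30  cpu  (2B, 2-aligned)
30..31  pid  (1B, 1-aligned)
31..32  -- padding (1B)
32..36  lock  (4B, 4-aligned)
36..40  rss  (4B, 4-aligned)
40..41  gid  (1B, 1-aligned)
41..42  uid  (1B, 1-aligned)
42..43  refcount  (1B, 1-aligned)
43..44  -- tail padding (1B)
sizeof = 44, alignof = 4
48 − 44 = 4

4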